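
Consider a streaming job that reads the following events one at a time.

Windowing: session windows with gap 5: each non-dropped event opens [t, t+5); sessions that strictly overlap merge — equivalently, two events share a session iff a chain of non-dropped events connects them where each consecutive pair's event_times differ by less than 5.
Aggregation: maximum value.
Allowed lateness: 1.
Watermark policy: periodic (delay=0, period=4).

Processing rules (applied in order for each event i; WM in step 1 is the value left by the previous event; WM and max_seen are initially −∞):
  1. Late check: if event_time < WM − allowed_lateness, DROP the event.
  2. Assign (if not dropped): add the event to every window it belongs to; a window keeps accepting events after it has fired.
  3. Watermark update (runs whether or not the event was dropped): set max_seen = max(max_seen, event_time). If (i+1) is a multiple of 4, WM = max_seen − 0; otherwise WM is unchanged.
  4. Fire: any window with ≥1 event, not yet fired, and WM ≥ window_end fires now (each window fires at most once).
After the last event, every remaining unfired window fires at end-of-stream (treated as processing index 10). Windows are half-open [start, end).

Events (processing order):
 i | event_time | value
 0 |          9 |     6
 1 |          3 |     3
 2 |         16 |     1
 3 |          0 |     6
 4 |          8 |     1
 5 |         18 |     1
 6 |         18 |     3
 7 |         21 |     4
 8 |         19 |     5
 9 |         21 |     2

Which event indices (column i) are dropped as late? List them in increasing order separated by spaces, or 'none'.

i=0 t=9 v=6: → [9,14); WM=−∞
i=1 t=3 v=3: → [3,8); WM=−∞
i=2 t=16 v=1: → [16,21); WM=−∞
i=3 t=0 v=6: → [0,8); WM=16
i=4 t=8 v=1: DROP (t<16-1); WM=16
i=5 t=18 v=1: → [16,23); WM=16
i=6 t=18 v=3: → [16,23); WM=16
i=7 t=21 v=4: → [16,26); WM=21
i=8 t=19 v=5: DROP (t<21-1); WM=21
i=9 t=21 v=2: → [16,26); WM=21

4 8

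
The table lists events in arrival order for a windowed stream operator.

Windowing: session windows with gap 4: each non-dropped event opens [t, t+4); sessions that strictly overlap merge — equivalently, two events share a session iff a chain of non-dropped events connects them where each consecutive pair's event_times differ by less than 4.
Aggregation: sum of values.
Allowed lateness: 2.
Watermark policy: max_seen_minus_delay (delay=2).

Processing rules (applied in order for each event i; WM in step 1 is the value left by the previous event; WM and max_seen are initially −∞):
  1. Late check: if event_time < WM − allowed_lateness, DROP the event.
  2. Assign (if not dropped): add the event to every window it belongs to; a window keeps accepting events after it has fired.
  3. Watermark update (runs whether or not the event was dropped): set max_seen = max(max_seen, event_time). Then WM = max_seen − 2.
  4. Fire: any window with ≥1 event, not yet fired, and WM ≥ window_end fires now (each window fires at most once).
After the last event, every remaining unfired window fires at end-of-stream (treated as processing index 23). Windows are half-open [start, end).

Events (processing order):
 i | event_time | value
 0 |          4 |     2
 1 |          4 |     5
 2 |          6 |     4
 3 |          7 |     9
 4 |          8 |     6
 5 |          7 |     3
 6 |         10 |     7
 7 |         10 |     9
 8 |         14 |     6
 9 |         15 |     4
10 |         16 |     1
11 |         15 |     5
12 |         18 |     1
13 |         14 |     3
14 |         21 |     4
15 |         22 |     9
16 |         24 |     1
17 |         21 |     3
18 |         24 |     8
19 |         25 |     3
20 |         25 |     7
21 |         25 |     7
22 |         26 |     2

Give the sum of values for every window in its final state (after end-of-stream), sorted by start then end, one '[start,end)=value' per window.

i=0 t=4 v=2: → [4,8); WM=2
i=1 t=4 v=5: → [4,8); WM=2
i=2 t=6 v=4: → [4,10); WM=4
i=3 t=7 v=9: → [4,11); WM=5
i=4 t=8 v=6: → [4,12); WM=6
i=5 t=7 v=3: → [4,12); WM=6
i=6 t=10 v=7: → [4,14); WM=8
i=7 t=10 v=9: → [4,14); WM=8
i=8 t=14 v=6: → [14,18); WM=12
i=9 t=15 v=4: → [14,19); WM=13
i=10 t=16 v=1: → [14,20); WM=14
i=11 t=15 v=5: → [14,20); WM=14
i=12 t=18 v=1: → [14,22); WM=16
i=13 t=14 v=3: → [14,22); WM=16
i=14 t=21 v=4: → [14,25); WM=19
i=15 t=22 v=9: → [14,26); WM=20
i=16 t=24 v=1: → [14,28); WM=22
i=17 t=21 v=3: → [14,28); WM=22
i=18 t=24 v=8: → [14,28); WM=22
i=19 t=25 v=3: → [14,29); WM=23
i=20 t=25 v=7: → [14,29); WM=23
i=21 t=25 v=7: → [14,29); WM=23
i=22 t=26 v=2: → [14,30); WM=24

[4,14)=45 [14,30)=64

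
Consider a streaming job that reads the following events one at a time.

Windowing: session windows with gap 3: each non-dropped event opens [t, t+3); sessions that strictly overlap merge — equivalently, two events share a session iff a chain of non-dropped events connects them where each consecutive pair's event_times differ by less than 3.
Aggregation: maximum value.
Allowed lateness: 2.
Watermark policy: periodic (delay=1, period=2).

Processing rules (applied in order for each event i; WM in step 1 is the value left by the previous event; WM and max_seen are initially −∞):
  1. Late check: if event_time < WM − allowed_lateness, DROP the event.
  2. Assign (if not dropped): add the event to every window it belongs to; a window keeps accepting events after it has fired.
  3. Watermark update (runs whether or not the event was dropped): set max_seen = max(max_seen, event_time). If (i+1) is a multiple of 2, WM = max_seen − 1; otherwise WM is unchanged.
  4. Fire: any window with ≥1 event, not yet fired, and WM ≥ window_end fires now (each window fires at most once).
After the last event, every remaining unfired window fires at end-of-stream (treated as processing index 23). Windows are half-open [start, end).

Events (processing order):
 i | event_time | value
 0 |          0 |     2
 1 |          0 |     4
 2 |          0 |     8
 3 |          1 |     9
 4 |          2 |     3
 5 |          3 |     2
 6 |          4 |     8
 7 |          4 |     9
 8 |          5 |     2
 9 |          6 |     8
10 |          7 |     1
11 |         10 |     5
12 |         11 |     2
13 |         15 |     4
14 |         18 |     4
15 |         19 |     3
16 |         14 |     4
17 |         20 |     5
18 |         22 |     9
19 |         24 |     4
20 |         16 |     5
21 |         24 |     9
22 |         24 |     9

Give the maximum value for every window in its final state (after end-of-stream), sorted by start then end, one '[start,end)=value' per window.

[0,10)=9 [10,14)=5 [15,18)=4 [18,27)=9

i=0 t=0 v=2: → [0,3); WM=−∞
i=1 t=0 v=4: → [0,3); WM=-1
i=2 t=0 v=8: → [0,3); WM=-1
i=3 t=1 v=9: → [0,4); WM=0
i=4 t=2 v=3: → [0,5); WM=0
i=5 t=3 v=2: → [0,6); WM=2
i=6 t=4 v=8: → [0,7); WM=2
i=7 t=4 v=9: → [0,7); WM=3
i=8 t=5 v=2: → [0,8); WM=3
i=9 t=6 v=8: → [0,9); WM=5
i=10 t=7 v=1: → [0,10); WM=5
i=11 t=10 v=5: → [10,13); WM=9
i=12 t=11 v=2: → [10,14); WM=9
i=13 t=15 v=4: → [15,18); WM=14
i=14 t=18 v=4: → [18,21); WM=14
i=15 t=19 v=3: → [18,22); WM=18
i=16 t=14 v=4: DROP (t<18-2); WM=18
i=17 t=20 v=5: → [18,23); WM=19
i=18 t=22 v=9: → [18,25); WM=19
i=19 t=24 v=4: → [18,27); WM=23
i=20 t=16 v=5: DROP (t<23-2); WM=23
i=21 t=24 v=9: → [18,27); WM=23
i=22 t=24 v=9: → [18,27); WM=23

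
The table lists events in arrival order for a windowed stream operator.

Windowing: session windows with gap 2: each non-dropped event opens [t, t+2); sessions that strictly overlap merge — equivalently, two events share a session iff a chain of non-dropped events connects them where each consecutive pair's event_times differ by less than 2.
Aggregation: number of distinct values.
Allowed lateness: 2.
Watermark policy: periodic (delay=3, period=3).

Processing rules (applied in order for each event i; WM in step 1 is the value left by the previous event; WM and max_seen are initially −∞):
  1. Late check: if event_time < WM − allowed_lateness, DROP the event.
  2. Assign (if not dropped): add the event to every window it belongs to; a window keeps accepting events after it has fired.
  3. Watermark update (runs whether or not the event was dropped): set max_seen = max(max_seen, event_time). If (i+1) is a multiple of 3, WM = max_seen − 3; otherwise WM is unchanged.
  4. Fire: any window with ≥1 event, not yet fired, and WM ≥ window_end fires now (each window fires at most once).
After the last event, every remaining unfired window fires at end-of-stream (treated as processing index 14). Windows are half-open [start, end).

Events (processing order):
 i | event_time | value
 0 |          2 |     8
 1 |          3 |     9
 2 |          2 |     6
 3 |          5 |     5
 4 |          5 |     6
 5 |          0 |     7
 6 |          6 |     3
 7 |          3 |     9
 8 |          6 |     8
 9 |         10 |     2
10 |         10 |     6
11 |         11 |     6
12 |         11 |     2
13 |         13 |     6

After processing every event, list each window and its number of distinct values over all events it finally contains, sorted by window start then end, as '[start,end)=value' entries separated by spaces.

i=0 t=2 v=8: → [2,4); WM=−∞
i=1 t=3 v=9: → [2,5); WM=−∞
i=2 t=2 v=6: → [2,5); WM=0
i=3 t=5 v=5: → [5,7); WM=0
i=4 t=5 v=6: → [5,7); WM=0
i=5 t=0 v=7: → [0,2); WM=2
i=6 t=6 v=3: → [5,8); WM=2
i=7 t=3 v=9: → [2,5); WM=2
i=8 t=6 v=8: → [5,8); WM=3
i=9 t=10 v=2: → [10,12); WM=3
i=10 t=10 v=6: → [10,12); WM=3
i=11 t=11 v=6: → [10,13); WM=8
i=12 t=11 v=2: → [10,13); WM=8
i=13 t=13 v=6: → [13,15); WM=8

[0,2)=1 [2,5)=3 [5,8)=4 [10,13)=2 [13,15)=1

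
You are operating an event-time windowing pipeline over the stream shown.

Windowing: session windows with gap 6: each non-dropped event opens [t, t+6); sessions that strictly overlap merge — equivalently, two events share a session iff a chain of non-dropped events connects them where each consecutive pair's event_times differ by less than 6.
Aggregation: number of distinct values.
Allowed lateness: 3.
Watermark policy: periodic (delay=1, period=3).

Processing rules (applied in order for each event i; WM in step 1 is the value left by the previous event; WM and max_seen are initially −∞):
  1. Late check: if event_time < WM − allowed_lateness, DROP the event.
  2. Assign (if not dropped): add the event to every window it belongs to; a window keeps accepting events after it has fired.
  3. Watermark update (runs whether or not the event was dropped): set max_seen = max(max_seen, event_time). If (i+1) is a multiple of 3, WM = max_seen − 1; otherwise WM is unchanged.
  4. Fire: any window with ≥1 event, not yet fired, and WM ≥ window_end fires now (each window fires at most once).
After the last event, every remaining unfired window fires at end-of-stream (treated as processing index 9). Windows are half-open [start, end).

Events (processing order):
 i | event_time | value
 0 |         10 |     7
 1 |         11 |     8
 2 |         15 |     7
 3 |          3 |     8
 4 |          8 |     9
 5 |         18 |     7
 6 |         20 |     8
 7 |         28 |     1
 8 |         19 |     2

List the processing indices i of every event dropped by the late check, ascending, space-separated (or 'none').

i=0 t=10 v=7: → [10,16); WM=−∞
i=1 t=11 v=8: → [10,17); WM=−∞
i=2 t=15 v=7: → [10,21); WM=14
i=3 t=3 v=8: DROP (t<14-3); WM=14
i=4 t=8 v=9: DROP (t<14-3); WM=14
i=5 t=18 v=7: → [10,24); WM=17
i=6 t=20 v=8: → [10,26); WM=17
i=7 t=28 v=1: → [28,34); WM=17
i=8 t=19 v=2: → [10,26); WM=27

3 4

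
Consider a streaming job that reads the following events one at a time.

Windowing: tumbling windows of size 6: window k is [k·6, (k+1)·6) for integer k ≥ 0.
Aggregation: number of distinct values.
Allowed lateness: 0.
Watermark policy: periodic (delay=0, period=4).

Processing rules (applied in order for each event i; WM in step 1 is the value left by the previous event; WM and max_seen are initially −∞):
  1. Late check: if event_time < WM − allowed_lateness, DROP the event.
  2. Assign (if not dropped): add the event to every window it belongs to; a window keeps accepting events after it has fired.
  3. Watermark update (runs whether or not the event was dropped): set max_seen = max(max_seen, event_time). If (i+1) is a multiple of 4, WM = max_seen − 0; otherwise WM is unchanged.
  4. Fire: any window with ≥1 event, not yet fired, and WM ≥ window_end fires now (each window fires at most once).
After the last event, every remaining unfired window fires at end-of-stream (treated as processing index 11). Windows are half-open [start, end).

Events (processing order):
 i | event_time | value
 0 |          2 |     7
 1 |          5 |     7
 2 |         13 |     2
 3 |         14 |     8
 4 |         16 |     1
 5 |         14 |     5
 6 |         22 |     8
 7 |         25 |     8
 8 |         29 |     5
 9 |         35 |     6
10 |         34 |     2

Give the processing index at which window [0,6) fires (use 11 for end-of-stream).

3

i=0 t=2 v=7: → [0,6); WM=−∞
i=1 t=5 v=7: → [0,6); WM=−∞
i=2 t=13 v=2: → [12,18); WM=−∞
i=3 t=14 v=8: → [12,18); WM=14; [0,6) fires=1
i=4 t=16 v=1: → [12,18); WM=14
i=5 t=14 v=5: → [12,18); WM=14
i=6 t=22 v=8: → [18,24); WM=14
i=7 t=25 v=8: → [24,30); WM=25; [12,18) fires=4 [18,24) fires=1
i=8 t=29 v=5: → [24,30); WM=25
i=9 t=35 v=6: → [30,36); WM=25
i=10 t=34 v=2: → [30,36); WM=25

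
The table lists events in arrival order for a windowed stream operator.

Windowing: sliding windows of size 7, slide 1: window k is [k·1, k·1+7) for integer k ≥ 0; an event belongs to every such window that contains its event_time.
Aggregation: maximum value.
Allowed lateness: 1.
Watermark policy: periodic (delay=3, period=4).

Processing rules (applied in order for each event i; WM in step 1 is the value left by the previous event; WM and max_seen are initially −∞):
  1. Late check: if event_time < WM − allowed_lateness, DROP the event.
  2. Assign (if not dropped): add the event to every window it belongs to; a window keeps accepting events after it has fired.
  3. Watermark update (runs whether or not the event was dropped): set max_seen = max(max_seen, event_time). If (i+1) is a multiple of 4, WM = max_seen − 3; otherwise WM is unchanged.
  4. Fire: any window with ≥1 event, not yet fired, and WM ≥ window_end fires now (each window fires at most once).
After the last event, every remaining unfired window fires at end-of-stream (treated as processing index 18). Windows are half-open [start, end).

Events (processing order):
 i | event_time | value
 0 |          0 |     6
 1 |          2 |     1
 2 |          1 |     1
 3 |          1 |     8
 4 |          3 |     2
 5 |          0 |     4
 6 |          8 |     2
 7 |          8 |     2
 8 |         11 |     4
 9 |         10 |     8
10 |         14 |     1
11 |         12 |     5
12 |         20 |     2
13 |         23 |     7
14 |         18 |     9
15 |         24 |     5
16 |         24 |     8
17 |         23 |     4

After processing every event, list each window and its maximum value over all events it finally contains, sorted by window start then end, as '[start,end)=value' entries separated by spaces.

[0,7)=8 [1,8)=8 [2,9)=2 [3,10)=2 [4,11)=8 [5,12)=8 [6,13)=8 [7,14)=8 [8,15)=8 [9,16)=8 [10,17)=8 [11,18)=5 [12,19)=9 [13,20)=9 [14,21)=9 [15,22)=9 [16,23)=9 [17,24)=9 [18,25)=9 [19,26)=8 [20,27)=8 [21,28)=8 [22,29)=8 [23,30)=8 [24,31)=8

i=0 t=0 v=6: → [0,7); WM=−∞
i=1 t=2 v=1: → [2,9),[1,8),[0,7); WM=−∞
i=2 t=1 v=1: → [1,8),[0,7); WM=−∞
i=3 t=1 v=8: → [1,8),[0,7); WM=-1
i=4 t=3 v=2: → [3,10),[2,9),[1,8),[0,7); WM=-1
i=5 t=0 v=4: → [0,7); WM=-1
i=6 t=8 v=2: → [8,15),[7,14),[6,13),[5,12),[4,11),[3,10),[2,9); WM=-1
i=7 t=8 v=2: → [8,15),[7,14),[6,13),[5,12),[4,11),[3,10),[2,9); WM=5
i=8 t=11 v=4: → [11,18),[10,17),[9,16),[8,15),[7,14),[6,13),[5,12); WM=5
i=9 t=10 v=8: → [10,17),[9,16),[8,15),[7,14),[6,13),[5,12),[4,11); WM=5
i=10 t=14 v=1: → [14,21),[13,20),[12,19),[11,18),[10,17),[9,16),[8,15); WM=5
i=11 t=12 v=5: → [12,19),[11,18),[10,17),[9,16),[8,15),[7,14),[6,13); WM=11; [0,7) fires=8 [1,8) fires=8 [2,9) fires=2 [3,10) fires=2 [4,11) fires=8
i=12 t=20 v=2: → [20,27),[19,26),[18,25),[17,24),[16,23),[15,22),[14,21); WM=11
i=13 t=23 v=7: → [23,30),[22,29),[21,28),[20,27),[19,26),[18,25),[17,24); WM=11
i=14 t=18 v=9: → [18,25),[17,24),[16,23),[15,22),[14,21),[13,20),[12,19); WM=11
i=15 t=24 v=5: → [24,31),[23,30),[22,29),[21,28),[20,27),[19,26),[18,25); WM=21; [5,12) fires=8 [6,13) fires=8 [7,14) fires=8 [8,15) fires=8 [9,16) fires=8 [10,17) fires=8 [11,18) fires=5 [12,19) fires=9 [13,20) fires=9 [14,21) fires=9
i=16 t=24 v=8: → [24,31),[23,30),[22,29),[21,28),[20,27),[19,26),[18,25); WM=21
i=17 t=23 v=4: → [23,30),[22,29),[21,28),[20,27),[19,26),[18,25),[17,24); WM=21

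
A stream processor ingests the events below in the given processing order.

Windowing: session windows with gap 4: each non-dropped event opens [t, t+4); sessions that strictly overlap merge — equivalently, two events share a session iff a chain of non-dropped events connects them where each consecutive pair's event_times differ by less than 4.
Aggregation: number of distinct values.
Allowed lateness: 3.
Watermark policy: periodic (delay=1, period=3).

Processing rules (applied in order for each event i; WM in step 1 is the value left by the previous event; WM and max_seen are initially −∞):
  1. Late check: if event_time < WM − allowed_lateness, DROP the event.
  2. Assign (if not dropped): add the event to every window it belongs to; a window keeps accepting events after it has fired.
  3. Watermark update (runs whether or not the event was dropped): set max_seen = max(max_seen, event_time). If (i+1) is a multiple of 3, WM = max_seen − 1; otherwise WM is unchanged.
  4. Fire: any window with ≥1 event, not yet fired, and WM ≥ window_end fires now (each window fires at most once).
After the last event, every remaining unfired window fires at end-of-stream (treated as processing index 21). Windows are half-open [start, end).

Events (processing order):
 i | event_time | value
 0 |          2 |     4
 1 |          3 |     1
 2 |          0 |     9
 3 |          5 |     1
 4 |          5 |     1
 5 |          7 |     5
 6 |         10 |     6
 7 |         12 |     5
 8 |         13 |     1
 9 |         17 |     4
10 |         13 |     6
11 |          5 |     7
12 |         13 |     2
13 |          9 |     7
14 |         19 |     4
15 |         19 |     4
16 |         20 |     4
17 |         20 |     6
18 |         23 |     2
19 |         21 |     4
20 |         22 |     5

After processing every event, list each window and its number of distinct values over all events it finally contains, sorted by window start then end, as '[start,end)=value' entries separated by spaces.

[0,17)=6 [17,27)=4

i=0 t=2 v=4: → [2,6); WM=−∞
i=1 t=3 v=1: → [2,7); WM=−∞
i=2 t=0 v=9: → [0,7); WM=2
i=3 t=5 v=1: → [0,9); WM=2
i=4 t=5 v=1: → [0,9); WM=2
i=5 t=7 v=5: → [0,11); WM=6
i=6 t=10 v=6: → [0,14); WM=6
i=7 t=12 v=5: → [0,16); WM=6
i=8 t=13 v=1: → [0,17); WM=12
i=9 t=17 v=4: → [17,21); WM=12
i=10 t=13 v=6: → [0,17); WM=12
i=11 t=5 v=7: DROP (t<12-3); WM=16
i=12 t=13 v=2: → [0,17); WM=16
i=13 t=9 v=7: DROP (t<16-3); WM=16
i=14 t=19 v=4: → [17,23); WM=18
i=15 t=19 v=4: → [17,23); WM=18
i=16 t=20 v=4: → [17,24); WM=18
i=17 t=20 v=6: → [17,24); WM=19
i=18 t=23 v=2: → [17,27); WM=19
i=19 t=21 v=4: → [17,27); WM=19
i=20 t=22 v=5: → [17,27); WM=22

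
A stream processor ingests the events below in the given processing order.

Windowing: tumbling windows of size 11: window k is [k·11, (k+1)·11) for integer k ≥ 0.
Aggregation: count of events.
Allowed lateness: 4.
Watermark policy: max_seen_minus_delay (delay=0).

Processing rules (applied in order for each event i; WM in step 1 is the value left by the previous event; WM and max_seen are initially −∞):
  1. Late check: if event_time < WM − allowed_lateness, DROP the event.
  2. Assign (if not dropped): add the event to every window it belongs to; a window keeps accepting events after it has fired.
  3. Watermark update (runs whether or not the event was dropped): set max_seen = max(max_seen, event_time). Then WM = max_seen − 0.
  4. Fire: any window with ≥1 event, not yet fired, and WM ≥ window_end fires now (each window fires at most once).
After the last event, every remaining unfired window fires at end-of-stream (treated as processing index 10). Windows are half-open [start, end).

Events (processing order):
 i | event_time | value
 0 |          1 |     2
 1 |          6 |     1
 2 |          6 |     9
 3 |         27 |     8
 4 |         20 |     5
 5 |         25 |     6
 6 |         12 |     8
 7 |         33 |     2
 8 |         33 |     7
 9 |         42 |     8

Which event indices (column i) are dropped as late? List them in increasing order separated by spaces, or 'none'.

i=0 t=1 v=2: → [0,11); WM=1
i=1 t=6 v=1: → [0,11); WM=6
i=2 t=6 v=9: → [0,11); WM=6
i=3 t=27 v=8: → [22,33); WM=27; [0,11) fires=3
i=4 t=20 v=5: DROP (t<27-4); WM=27
i=5 t=25 v=6: → [22,33); WM=27
i=6 t=12 v=8: DROP (t<27-4); WM=27
i=7 t=33 v=2: → [33,44); WM=33; [22,33) fires=2
i=8 t=33 v=7: → [33,44); WM=33
i=9 t=42 v=8: → [33,44); WM=42

4 6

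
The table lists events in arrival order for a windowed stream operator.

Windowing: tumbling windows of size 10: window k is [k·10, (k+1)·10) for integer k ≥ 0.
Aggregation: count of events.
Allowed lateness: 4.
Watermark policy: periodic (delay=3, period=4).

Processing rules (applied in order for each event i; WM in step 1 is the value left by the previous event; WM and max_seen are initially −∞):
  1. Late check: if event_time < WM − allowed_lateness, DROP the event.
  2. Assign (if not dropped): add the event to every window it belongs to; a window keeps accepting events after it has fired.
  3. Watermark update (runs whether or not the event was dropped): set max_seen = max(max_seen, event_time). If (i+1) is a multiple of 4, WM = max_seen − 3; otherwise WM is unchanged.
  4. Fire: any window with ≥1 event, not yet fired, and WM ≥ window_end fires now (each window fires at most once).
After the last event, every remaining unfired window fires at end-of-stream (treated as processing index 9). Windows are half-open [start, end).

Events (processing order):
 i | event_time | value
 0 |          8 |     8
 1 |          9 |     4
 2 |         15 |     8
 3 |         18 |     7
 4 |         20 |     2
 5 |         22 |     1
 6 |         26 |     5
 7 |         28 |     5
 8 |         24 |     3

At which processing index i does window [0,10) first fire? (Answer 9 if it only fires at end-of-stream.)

i=0 t=8 v=8: → [0,10); WM=−∞
i=1 t=9 v=4: → [0,10); WM=−∞
i=2 t=15 v=8: → [10,20); WM=−∞
i=3 t=18 v=7: → [10,20); WM=15; [0,10) fires=2
i=4 t=20 v=2: → [20,30); WM=15
i=5 t=22 v=1: → [20,30); WM=15
i=6 t=26 v=5: → [20,30); WM=15
i=7 t=28 v=5: → [20,30); WM=25; [10,20) fires=2
i=8 t=24 v=3: → [20,30); WM=25

3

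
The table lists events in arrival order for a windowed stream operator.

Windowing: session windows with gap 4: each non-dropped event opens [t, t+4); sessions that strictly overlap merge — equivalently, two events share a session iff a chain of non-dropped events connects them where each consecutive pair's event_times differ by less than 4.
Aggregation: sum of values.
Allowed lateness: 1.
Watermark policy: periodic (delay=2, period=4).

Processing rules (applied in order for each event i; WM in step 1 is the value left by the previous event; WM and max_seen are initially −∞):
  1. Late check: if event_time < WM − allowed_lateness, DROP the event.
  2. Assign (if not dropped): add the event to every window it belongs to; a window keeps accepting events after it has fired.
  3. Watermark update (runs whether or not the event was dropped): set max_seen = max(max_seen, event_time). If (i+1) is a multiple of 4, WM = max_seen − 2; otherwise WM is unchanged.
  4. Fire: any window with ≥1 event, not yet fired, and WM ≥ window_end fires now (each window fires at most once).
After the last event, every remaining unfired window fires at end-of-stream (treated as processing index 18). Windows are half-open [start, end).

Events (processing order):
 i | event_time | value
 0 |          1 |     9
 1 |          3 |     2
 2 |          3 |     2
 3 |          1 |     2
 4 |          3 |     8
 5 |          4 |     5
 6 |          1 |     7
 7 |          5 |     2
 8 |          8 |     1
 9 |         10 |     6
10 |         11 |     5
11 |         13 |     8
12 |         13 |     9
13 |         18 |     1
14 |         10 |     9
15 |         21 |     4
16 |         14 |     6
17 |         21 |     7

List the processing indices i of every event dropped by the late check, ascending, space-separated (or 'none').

i=0 t=1 v=9: → [1,5); WM=−∞
i=1 t=3 v=2: → [1,7); WM=−∞
i=2 t=3 v=2: → [1,7); WM=−∞
i=3 t=1 v=2: → [1,7); WM=1
i=4 t=3 v=8: → [1,7); WM=1
i=5 t=4 v=5: → [1,8); WM=1
i=6 t=1 v=7: → [1,8); WM=1
i=7 t=5 v=2: → [1,9); WM=3
i=8 t=8 v=1: → [1,12); WM=3
i=9 t=10 v=6: → [1,14); WM=3
i=10 t=11 v=5: → [1,15); WM=3
i=11 t=13 v=8: → [1,17); WM=11
i=12 t=13 v=9: → [1,17); WM=11
i=13 t=18 v=1: → [18,22); WM=11
i=14 t=10 v=9: → [1,17); WM=11
i=15 t=21 v=4: → [18,25); WM=19
i=16 t=14 v=6: DROP (t<19-1); WM=19
i=17 t=21 v=7: → [18,25); WM=19

16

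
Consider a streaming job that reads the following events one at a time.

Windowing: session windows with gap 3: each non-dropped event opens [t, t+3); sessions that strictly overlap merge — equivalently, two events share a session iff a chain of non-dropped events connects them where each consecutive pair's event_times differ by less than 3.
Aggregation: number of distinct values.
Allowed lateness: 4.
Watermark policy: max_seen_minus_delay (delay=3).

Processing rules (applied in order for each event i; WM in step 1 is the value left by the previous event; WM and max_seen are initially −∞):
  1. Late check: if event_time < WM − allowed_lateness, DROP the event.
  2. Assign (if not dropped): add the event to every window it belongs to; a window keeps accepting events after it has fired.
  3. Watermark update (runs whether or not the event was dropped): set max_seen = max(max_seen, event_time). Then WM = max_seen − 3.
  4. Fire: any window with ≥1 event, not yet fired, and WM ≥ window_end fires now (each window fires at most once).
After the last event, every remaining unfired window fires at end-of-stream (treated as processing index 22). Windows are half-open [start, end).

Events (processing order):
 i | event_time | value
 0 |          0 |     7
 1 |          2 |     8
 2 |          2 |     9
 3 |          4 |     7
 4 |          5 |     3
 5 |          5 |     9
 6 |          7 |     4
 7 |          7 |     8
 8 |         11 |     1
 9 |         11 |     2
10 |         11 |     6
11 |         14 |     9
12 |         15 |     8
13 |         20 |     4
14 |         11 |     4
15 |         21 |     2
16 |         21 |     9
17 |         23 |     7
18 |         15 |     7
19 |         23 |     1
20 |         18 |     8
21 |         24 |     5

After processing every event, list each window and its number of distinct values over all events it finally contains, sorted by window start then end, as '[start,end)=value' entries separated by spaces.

i=0 t=0 v=7: → [0,3); WM=-3
i=1 t=2 v=8: → [0,5); WM=-1
i=2 t=2 v=9: → [0,5); WM=-1
i=3 t=4 v=7: → [0,7); WM=1
i=4 t=5 v=3: → [0,8); WM=2
i=5 t=5 v=9: → [0,8); WM=2
i=6 t=7 v=4: → [0,10); WM=4
i=7 t=7 v=8: → [0,10); WM=4
i=8 t=11 v=1: → [11,14); WM=8
i=9 t=11 v=2: → [11,14); WM=8
i=10 t=11 v=6: → [11,14); WM=8
i=11 t=14 v=9: → [14,17); WM=11
i=12 t=15 v=8: → [14,18); WM=12
i=13 t=20 v=4: → [20,23); WM=17
i=14 t=11 v=4: DROP (t<17-4); WM=17
i=15 t=21 v=2: → [20,24); WM=18
i=16 t=21 v=9: → [20,24); WM=18
i=17 t=23 v=7: → [20,26); WM=20
i=18 t=15 v=7: DROP (t<20-4); WM=20
i=19 t=23 v=1: → [20,26); WM=20
i=20 t=18 v=8: → [18,26); WM=20
i=21 t=24 v=5: → [18,27); WM=21

[0,10)=5 [11,14)=3 [14,18)=2 [18,27)=7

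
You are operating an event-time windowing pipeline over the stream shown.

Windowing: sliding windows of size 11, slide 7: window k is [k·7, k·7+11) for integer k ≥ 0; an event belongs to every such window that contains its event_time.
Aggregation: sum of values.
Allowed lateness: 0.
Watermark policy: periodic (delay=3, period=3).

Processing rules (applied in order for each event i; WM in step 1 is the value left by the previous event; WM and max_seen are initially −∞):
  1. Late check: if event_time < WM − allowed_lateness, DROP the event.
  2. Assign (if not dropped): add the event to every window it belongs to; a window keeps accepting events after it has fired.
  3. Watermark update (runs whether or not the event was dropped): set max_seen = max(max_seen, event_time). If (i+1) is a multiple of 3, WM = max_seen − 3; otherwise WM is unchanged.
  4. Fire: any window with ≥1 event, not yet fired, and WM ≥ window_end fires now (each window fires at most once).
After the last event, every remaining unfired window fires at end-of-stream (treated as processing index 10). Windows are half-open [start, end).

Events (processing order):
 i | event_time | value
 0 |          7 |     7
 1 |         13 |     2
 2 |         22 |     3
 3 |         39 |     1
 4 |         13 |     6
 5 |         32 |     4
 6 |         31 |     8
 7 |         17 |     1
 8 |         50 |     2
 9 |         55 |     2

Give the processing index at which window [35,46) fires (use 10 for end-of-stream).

8

i=0 t=7 v=7: → [7,18),[0,11); WM=−∞
i=1 t=13 v=2: → [7,18); WM=−∞
i=2 t=22 v=3: → [21,32),[14,25); WM=19; [0,11) fires=7 [7,18) fires=9
i=3 t=39 v=1: → [35,46); WM=19
i=4 t=13 v=6: DROP (t<19-0); WM=19
i=5 t=32 v=4: → [28,39); WM=36; [14,25) fires=3 [21,32) fires=3
i=6 t=31 v=8: DROP (t<36-0); WM=36
i=7 t=17 v=1: DROP (t<36-0); WM=36
i=8 t=50 v=2: → [49,60),[42,53); WM=47; [28,39) fires=4 [35,46) fires=1
i=9 t=55 v=2: → [49,60); WM=47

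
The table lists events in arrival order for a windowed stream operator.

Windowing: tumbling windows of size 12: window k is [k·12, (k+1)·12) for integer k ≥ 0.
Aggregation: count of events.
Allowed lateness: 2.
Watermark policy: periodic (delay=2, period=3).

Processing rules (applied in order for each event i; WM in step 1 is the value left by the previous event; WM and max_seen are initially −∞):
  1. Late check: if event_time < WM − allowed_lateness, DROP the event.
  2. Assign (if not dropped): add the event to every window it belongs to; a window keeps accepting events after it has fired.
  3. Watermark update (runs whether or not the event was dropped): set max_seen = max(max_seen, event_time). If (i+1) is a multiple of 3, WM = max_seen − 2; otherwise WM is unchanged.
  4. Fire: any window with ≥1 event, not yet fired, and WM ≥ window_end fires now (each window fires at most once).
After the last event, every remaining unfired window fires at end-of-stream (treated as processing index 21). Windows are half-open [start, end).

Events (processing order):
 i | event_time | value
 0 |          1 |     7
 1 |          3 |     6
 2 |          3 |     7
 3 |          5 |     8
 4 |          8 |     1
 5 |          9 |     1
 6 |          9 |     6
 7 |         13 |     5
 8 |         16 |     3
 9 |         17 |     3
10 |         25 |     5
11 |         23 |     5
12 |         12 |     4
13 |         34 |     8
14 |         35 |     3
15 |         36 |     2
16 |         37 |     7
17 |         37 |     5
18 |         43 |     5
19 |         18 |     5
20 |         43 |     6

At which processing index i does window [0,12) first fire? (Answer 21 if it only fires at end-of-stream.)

8

i=0 t=1 v=7: → [0,12); WM=−∞
i=1 t=3 v=6: → [0,12); WM=−∞
i=2 t=3 v=7: → [0,12); WM=1
i=3 t=5 v=8: → [0,12); WM=1
i=4 t=8 v=1: → [0,12); WM=1
i=5 t=9 v=1: → [0,12); WM=7
i=6 t=9 v=6: → [0,12); WM=7
i=7 t=13 v=5: → [12,24); WM=7
i=8 t=16 v=3: → [12,24); WM=14; [0,12) fires=7
i=9 t=17 v=3: → [12,24); WM=14
i=10 t=25 v=5: → [24,36); WM=14
i=11 t=23 v=5: → [12,24); WM=23
i=12 t=12 v=4: DROP (t<23-2); WM=23
i=13 t=34 v=8: → [24,36); WM=23
i=14 t=35 v=3: → [24,36); WM=33; [12,24) fires=4
i=15 t=36 v=2: → [36,48); WM=33
i=16 t=37 v=7: → [36,48); WM=33
i=17 t=37 v=5: → [36,48); WM=35
i=18 t=43 v=5: → [36,48); WM=35
i=19 t=18 v=5: DROP (t<35-2); WM=35
i=20 t=43 v=6: → [36,48); WM=41; [24,36) fires=3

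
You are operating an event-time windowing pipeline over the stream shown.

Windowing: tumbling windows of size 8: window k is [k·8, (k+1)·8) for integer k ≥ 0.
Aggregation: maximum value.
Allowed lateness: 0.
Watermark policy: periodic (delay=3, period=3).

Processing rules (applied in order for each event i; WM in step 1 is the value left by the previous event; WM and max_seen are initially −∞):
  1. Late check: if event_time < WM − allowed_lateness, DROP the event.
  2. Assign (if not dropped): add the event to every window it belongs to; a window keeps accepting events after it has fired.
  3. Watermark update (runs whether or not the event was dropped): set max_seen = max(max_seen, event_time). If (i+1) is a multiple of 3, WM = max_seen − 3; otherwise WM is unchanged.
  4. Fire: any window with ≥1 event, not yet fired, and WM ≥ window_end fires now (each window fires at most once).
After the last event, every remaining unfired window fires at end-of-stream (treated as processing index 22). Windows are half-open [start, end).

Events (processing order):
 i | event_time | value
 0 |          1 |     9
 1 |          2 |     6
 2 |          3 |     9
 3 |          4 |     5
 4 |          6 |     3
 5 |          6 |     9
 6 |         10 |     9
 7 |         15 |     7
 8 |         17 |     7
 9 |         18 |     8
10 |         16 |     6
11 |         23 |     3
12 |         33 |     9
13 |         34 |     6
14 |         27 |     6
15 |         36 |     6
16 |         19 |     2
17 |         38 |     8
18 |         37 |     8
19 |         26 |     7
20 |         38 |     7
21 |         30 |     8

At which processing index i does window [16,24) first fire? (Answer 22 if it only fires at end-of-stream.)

i=0 t=1 v=9: → [0,8); WM=−∞
i=1 t=2 v=6: → [0,8); WM=−∞
i=2 t=3 v=9: → [0,8); WM=0
i=3 t=4 v=5: → [0,8); WM=0
i=4 t=6 v=3: → [0,8); WM=0
i=5 t=6 v=9: → [0,8); WM=3
i=6 t=10 v=9: → [8,16); WM=3
i=7 t=15 v=7: → [8,16); WM=3
i=8 t=17 v=7: → [16,24); WM=14; [0,8) fires=9
i=9 t=18 v=8: → [16,24); WM=14
i=10 t=16 v=6: → [16,24); WM=14
i=11 t=23 v=3: → [16,24); WM=20; [8,16) fires=9
i=12 t=33 v=9: → [32,40); WM=20
i=13 t=34 v=6: → [32,40); WM=20
i=14 t=27 v=6: → [24,32); WM=31; [16,24) fires=8
i=15 t=36 v=6: → [32,40); WM=31
i=16 t=19 v=2: DROP (t<31-0); WM=31
i=17 t=38 v=8: → [32,40); WM=35; [24,32) fires=6
i=18 t=37 v=8: → [32,40); WM=35
i=19 t=26 v=7: DROP (t<35-0); WM=35
i=20 t=38 v=7: → [32,40); WM=35
i=21 t=30 v=8: DROP (t<35-0); WM=35

14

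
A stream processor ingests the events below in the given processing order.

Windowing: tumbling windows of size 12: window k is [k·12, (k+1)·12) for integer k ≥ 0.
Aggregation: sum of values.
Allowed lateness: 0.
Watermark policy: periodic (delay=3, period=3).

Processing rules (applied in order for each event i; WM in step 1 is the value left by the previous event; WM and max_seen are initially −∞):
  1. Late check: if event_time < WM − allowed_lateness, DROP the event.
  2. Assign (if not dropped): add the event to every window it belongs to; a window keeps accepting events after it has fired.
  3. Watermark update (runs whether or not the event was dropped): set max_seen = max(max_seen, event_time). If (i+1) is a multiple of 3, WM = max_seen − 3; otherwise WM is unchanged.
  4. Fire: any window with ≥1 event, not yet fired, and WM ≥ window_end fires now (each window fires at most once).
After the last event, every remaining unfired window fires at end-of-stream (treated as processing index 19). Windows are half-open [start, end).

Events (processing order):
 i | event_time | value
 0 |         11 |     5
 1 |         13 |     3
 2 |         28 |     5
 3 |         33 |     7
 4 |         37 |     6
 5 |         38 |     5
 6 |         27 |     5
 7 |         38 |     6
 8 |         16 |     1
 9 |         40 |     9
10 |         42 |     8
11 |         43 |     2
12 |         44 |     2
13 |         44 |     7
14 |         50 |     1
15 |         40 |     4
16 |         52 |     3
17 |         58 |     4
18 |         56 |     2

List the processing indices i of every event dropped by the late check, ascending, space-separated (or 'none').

i=0 t=11 v=5: → [0,12); WM=−∞
i=1 t=13 v=3: → [12,24); WM=−∞
i=2 t=28 v=5: → [24,36); WM=25; [0,12) fires=5 [12,24) fires=3
i=3 t=33 v=7: → [24,36); WM=25
i=4 t=37 v=6: → [36,48); WM=25
i=5 t=38 v=5: → [36,48); WM=35
i=6 t=27 v=5: DROP (t<35-0); WM=35
i=7 t=38 v=6: → [36,48); WM=35
i=8 t=16 v=1: DROP (t<35-0); WM=35
i=9 t=40 v=9: → [36,48); WM=35
i=10 t=42 v=8: → [36,48); WM=35
i=11 t=43 v=2: → [36,48); WM=40; [24,36) fires=12
i=12 t=44 v=2: → [36,48); WM=40
i=13 t=44 v=7: → [36,48); WM=40
i=14 t=50 v=1: → [48,60); WM=47
i=15 t=40 v=4: DROP (t<47-0); WM=47
i=16 t=52 v=3: → [48,60); WM=47
i=17 t=58 v=4: → [48,60); WM=55; [36,48) fires=45
i=18 t=56 v=2: → [48,60); WM=55

6 8 15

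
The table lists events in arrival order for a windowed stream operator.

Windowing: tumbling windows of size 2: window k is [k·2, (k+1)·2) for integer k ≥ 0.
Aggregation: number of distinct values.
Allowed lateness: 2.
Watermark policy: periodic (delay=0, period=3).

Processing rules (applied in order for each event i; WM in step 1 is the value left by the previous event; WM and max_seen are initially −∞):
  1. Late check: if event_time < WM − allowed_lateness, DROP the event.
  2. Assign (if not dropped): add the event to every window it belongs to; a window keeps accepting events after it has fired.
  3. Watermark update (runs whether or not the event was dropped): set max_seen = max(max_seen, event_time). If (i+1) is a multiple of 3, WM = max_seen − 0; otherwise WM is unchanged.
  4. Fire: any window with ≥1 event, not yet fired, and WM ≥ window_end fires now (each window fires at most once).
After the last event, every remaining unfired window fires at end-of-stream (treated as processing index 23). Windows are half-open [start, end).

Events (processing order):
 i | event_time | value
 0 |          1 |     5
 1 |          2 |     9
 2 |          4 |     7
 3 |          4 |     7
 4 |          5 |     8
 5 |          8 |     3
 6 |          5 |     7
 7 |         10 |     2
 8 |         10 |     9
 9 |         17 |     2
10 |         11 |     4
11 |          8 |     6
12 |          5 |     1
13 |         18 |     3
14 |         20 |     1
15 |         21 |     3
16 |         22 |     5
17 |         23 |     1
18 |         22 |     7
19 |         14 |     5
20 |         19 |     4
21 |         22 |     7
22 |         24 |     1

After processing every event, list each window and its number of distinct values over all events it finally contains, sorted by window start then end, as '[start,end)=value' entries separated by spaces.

i=0 t=1 v=5: → [0,2); WM=−∞
i=1 t=2 v=9: → [2,4); WM=−∞
i=2 t=4 v=7: → [4,6); WM=4; [0,2) fires=1 [2,4) fires=1
i=3 t=4 v=7: → [4,6); WM=4
i=4 t=5 v=8: → [4,6); WM=4
i=5 t=8 v=3: → [8,10); WM=8; [4,6) fires=2
i=6 t=5 v=7: DROP (t<8-2); WM=8
i=7 t=10 v=2: → [10,12); WM=8
i=8 t=10 v=9: → [10,12); WM=10; [8,10) fires=1
i=9 t=17 v=2: → [16,18); WM=10
i=10 t=11 v=4: → [10,12); WM=10
i=11 t=8 v=6: → [8,10); WM=17; [10,12) fires=3
i=12 t=5 v=1: DROP (t<17-2); WM=17
i=13 t=18 v=3: → [18,20); WM=17
i=14 t=20 v=1: → [20,22); WM=20; [16,18) fires=1 [18,20) fires=1
i=15 t=21 v=3: → [20,22); WM=20
i=16 t=22 v=5: → [22,24); WM=20
i=17 t=23 v=1: → [22,24); WM=23; [20,22) fires=2
i=18 t=22 v=7: → [22,24); WM=23
i=19 t=14 v=5: DROP (t<23-2); WM=23
i=20 t=19 v=4: DROP (t<23-2); WM=23
i=21 t=22 v=7: → [22,24); WM=23
i=22 t=24 v=1: → [24,26); WM=23

[0,2)=1 [2,4)=1 [4,6)=2 [8,10)=2 [10,12)=3 [16,18)=1 [18,20)=1 [20,22)=2 [22,24)=3 [24,26)=1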